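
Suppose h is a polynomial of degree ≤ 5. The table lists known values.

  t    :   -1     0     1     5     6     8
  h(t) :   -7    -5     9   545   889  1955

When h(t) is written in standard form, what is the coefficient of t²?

Write h(t) = at^5 + bt^4 + ct³ + dt² + et + p; the 6 given values yield a linear system in the 6 coefficients.
Solving, the top 2 coefficients vanish, and h(t) = 3t³ + 6t² + 5t - 5.
The coefficient of t² is 6.

6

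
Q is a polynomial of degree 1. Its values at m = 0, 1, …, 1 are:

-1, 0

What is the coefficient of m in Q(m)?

1

Write Q(m) = am + b; the 2 given values yield a linear system in the 2 coefficients.
Solving, Q(m) = m - 1.
The coefficient of m is 1.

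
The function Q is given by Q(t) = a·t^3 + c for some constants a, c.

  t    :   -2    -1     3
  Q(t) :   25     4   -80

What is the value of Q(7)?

-1028

From Q(-2) = 25 and Q(-1) = 4: -8a + c = 25 and -1a + c = 4.
Subtracting: 7a = -21, so a = -3; then c = 25 − (-3)·(-8) = 1.
So Q(t) = -3t³ + 1, and Q(7) = -1028.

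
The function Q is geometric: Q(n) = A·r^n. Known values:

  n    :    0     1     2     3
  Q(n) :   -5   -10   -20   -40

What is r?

Consecutive ratio: -10/(-5) = 2, and -20/(-10) = 2, so r = 2.
Then A·2^0 = -5 gives A = -5, and Q(n) = -5·2^n.

2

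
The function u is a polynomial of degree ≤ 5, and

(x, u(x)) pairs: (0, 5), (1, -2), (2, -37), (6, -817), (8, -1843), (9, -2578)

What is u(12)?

Write u(x) = ax^5 + bx^4 + cx³ + dx² + ex + p; the 6 given values yield a linear system in the 6 coefficients.
Solving, the top 2 coefficients vanish, and u(x) = -3x³ - 5x² + x + 5.
Then u(12) = -5887.

-5887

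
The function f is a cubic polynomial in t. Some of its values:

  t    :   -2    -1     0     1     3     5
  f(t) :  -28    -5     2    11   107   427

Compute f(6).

Write f(t) = at³ + bt² + ct + d; the 6 given values yield a linear system in the 4 coefficients.
Solving, f(t) = 3t³ + t² + 5t + 2.
Then f(6) = 716.

716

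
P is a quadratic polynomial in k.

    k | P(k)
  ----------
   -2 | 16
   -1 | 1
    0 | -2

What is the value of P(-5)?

133

Write P(k) = ak² + bk + c; the 3 given values yield a linear system in the 3 coefficients.
Solving, P(k) = 6k² + 3k - 2.
Then P(-5) = 133.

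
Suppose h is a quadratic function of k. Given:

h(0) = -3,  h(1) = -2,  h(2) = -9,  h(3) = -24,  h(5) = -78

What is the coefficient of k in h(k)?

Write h(k) = ak² + bk + c; the 5 given values yield a linear system in the 3 coefficients.
Solving, h(k) = -4k² + 5k - 3.
The coefficient of k is 5.

5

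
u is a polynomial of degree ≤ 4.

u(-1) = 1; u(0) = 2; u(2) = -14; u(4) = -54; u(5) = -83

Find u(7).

-159

Write u(k) = ak^4 + bk³ + ck² + dk + e; the 5 given values yield a linear system in the 5 coefficients.
Solving, the top 2 coefficients vanish, and u(k) = -3k² - 2k + 2.
Then u(7) = -159.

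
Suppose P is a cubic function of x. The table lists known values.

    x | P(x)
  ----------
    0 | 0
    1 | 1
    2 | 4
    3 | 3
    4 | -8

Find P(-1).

Write P(x) = ax³ + bx² + cx + d; the 5 given values yield a linear system in the 4 coefficients.
Solving, P(x) = -x³ + 4x² - 2x.
Then P(-1) = 7.

7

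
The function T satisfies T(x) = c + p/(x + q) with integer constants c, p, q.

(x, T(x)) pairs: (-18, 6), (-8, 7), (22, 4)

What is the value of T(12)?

3

(T(x) − c)(x + q) = p for each data point; the three points give a linear system in c and q, then p follows.
Solving: c = 5, q = -2, p = -20, so T(x) = 5 − 20/(x − 2).
Then T(12) = 5 − 20/10 = 3.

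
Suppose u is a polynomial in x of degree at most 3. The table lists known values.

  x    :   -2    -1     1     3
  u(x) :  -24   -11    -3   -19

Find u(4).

-36

Write u(x) = ax³ + bx² + cx + d; the 4 given values yield a linear system in the 4 coefficients.
Solving, the leading coefficient vanishes, and u(x) = -3x² + 4x - 4.
Then u(4) = -36.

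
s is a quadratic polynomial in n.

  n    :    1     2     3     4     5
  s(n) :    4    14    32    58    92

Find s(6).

134

First differences: 10, 18, 26, 34. Second differences: 8, 8, 8.
Level-2 differences are constant, so s has degree 2.
Extending the table by one column gives the next first difference 42, so s(6) = 92 + 42 = 134.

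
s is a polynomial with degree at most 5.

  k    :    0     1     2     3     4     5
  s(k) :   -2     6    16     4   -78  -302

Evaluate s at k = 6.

-764

First differences: 8, 10, -12, -82, -224. Second differences: 2, -22, -70, -142. Third differences: -24, -48, -72. Fourth differences: -24, -24.
Level-4 differences are constant, so s has degree 4.
Fitting a degree-4 polynomial gives s(k) = -k^4 + 2k³ + 2k² + 5k - 2.
Then s(6) = -764.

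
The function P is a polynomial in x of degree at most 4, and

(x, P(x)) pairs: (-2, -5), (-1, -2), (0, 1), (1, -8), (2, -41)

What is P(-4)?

Write P(x) = ax^4 + bx³ + cx² + dx + e; the 5 given values yield a linear system in the 5 coefficients.
Solving, the leading coefficient vanishes, and P(x) = -2x³ - 6x² - x + 1.
Then P(-4) = 37.

37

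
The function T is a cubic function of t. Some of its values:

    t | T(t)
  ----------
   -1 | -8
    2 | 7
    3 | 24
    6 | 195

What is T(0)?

Write T(t) = at³ + bt² + ct + d; the 4 given values yield a linear system in the 4 coefficients.
Solving, T(t) = t³ - t² + 3t - 3.
The constant term is T(0) = -3.

-3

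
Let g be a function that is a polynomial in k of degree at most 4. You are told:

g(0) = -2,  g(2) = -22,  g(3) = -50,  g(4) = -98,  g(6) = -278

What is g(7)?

-422

Write g(k) = ak^4 + bk³ + ck² + dk + e; the 5 given values yield a linear system in the 5 coefficients.
Solving, the leading coefficient vanishes, and g(k) = -k³ - k² - 4k - 2.
Then g(7) = -422.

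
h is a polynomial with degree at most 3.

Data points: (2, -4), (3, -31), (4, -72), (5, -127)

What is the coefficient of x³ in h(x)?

0

Write h(x) = ax³ + bx² + cx + d; the 4 given values yield a linear system in the 4 coefficients.
Solving, the leading coefficient vanishes, and h(x) = -7x² + 8x + 8.
The coefficient of x³ is 0.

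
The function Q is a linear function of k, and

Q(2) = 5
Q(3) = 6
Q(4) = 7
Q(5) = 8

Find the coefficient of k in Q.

1

First differences: 1, 1, 1.
Level-1 differences are constant, so Q has degree 1.
Fitting a degree-1 polynomial gives Q(k) = k + 3.
The coefficient of k is 1.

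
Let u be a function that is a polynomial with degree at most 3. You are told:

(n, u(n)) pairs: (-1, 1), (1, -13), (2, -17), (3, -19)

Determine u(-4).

37

Write u(n) = an³ + bn² + cn + d; the 4 given values yield a linear system in the 4 coefficients.
Solving, the leading coefficient vanishes, and u(n) = n² - 7n - 7.
Then u(-4) = 37.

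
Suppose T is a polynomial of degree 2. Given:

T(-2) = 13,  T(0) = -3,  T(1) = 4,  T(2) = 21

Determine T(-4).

Write T(k) = ak² + bk + c; the 4 given values yield a linear system in the 3 coefficients.
Solving, T(k) = 5k² + 2k - 3.
Then T(-4) = 69.

69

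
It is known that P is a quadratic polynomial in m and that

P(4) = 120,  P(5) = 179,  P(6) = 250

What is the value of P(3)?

73

Write P(m) = am² + bm + c; the 3 given values yield a linear system in the 3 coefficients.
Solving, P(m) = 6m² + 5m + 4.
Then P(3) = 73.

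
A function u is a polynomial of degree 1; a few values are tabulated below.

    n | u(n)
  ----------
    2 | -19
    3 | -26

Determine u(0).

-5

Write u(n) = an + b; the 2 given values yield a linear system in the 2 coefficients.
Solving, u(n) = -7n - 5.
Then u(0) = -5.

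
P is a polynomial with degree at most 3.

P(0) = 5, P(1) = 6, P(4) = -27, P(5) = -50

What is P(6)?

Write P(k) = ak³ + bk² + ck + d; the 4 given values yield a linear system in the 4 coefficients.
Solving, the leading coefficient vanishes, and P(k) = -3k² + 4k + 5.
Then P(6) = -79.

-79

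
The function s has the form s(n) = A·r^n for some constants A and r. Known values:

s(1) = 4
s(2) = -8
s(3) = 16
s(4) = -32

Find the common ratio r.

-2

Consecutive ratio: -8/4 = -2, and 16/(-8) = -2, so r = -2.
Then A·(-2)^1 = 4 gives A = -2, and s(n) = -2·(-2)^n.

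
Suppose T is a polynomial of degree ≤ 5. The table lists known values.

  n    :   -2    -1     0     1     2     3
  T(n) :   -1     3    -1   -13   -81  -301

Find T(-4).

First differences: 4, -4, -12, -68, -220. Second differences: -8, -8, -56, -152. Third differences: 0, -48, -96. Fourth differences: -48, -48.
Level-4 differences are constant, so T has degree 4.
Fitting a degree-4 polynomial gives T(n) = -2n^4 - 4n³ - 2n² - 4n - 1.
Then T(-4) = -273.

-273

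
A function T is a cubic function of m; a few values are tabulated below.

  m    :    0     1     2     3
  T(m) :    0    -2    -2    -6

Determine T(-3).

78

Write T(m) = am³ + bm² + cm + d; the 4 given values yield a linear system in the 4 coefficients.
Solving, T(m) = -m³ + 4m² - 5m.
Then T(-3) = 78.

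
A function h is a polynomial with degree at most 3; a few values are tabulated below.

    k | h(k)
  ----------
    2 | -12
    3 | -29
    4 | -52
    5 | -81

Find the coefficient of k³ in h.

0

First differences: -17, -23, -29. Second differences: -6, -6.
Level-2 differences are constant, so h has degree 2.
Fitting a degree-2 polynomial gives h(k) = -3k² - 2k + 4.
The coefficient of k³ is 0.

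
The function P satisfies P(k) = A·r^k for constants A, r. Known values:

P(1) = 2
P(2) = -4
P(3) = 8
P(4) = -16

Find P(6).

Consecutive ratio: -4/2 = -2, and 8/(-4) = -2, so r = -2.
Then A·(-2)^1 = 2 gives A = -1, and P(k) = -1·(-2)^k.
P(6) = -1·(-2)^6 = -64.

-64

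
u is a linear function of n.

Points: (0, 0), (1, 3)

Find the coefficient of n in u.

3

Write u(n) = an + b; the 2 given values yield a linear system in the 2 coefficients.
Solving, u(n) = 3n.
The coefficient of n is 3.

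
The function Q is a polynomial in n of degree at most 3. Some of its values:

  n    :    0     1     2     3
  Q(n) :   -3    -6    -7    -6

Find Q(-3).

First differences: -3, -1, 1. Second differences: 2, 2.
Level-2 differences are constant, so Q has degree 2.
Fitting a degree-2 polynomial gives Q(n) = n² - 4n - 3.
Then Q(-3) = 18.

18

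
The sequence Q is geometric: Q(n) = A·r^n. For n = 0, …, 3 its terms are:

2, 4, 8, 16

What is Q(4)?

Consecutive ratio: 4/2 = 2, and 8/4 = 2, so r = 2.
Then A·2^0 = 2 gives A = 2, and Q(n) = 2·2^n.
Q(4) = 2·2^4 = 32.

32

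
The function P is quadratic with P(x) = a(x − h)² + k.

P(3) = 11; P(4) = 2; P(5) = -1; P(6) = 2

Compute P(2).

26

First differences -9, -3, 3; second difference 6 = 2a, so a = 3.
Expanding, the x-coefficient is −2ah = -6h; matching it to the data gives h = 5, and then k = -1.
So P(x) = 3(x − 5)² − 1.
P(2) = 3·(-3)² − 1 = 26.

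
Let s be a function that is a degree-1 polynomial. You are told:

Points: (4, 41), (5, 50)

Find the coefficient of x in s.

9

Write s(x) = ax + b; the 2 given values yield a linear system in the 2 coefficients.
Solving, s(x) = 9x + 5.
The coefficient of x is 9.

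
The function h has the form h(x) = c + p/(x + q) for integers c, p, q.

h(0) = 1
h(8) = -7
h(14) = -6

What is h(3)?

-17

(h(x) − c)(x + q) = p for each data point; the three points give a linear system in c and q, then p follows.
Solving: c = -5, q = -2, p = -12, so h(x) = -5 − 12/(x − 2).
Then h(3) = -5 − 12/1 = -17.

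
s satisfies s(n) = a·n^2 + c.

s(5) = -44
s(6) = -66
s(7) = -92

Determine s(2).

From s(5) = -44 and s(6) = -66: 25a + c = -44 and 36a + c = -66.
Subtracting: 11a = -22, so a = -2; then c = -44 − (-2)·25 = 6.
So s(n) = -2n² + 6, and s(2) = -2.

-2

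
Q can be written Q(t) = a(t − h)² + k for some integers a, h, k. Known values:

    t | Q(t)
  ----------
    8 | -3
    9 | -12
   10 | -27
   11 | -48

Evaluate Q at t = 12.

First differences -9, -15, -21; second difference -6 = 2a, so a = -3.
Expanding, the t-coefficient is −2ah = 6h; matching it to the data gives h = 7, and then k = 0.
So Q(t) = -3(t − 7)² + 0.
Q(12) = -3·5² + 0 = -75.

-75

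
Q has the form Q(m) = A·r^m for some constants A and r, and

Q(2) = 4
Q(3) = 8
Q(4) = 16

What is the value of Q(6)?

Consecutive ratio: 8/4 = 2, and 16/8 = 2, so r = 2.
Then A·2^2 = 4 gives A = 1, and Q(m) = 1·2^m.
Q(6) = 1·2^6 = 64.

64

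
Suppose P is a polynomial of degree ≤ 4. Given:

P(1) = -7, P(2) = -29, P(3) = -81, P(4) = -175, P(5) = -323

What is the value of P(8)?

-1211

First differences: -22, -52, -94, -148. Second differences: -30, -42, -54. Third differences: -12, -12.
Level-3 differences are constant, so P has degree 3.
Fitting a degree-3 polynomial gives P(x) = -2x³ - 3x² + x - 3.
Then P(8) = -1211.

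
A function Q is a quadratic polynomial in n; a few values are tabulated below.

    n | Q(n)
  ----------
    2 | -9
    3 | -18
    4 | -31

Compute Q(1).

Write Q(n) = an² + bn + c; the 3 given values yield a linear system in the 3 coefficients.
Solving, Q(n) = -2n² + n - 3.
Then Q(1) = -4.

-4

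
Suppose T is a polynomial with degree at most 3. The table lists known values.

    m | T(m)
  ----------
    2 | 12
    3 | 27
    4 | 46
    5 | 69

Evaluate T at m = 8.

Write T(m) = am³ + bm² + cm + d; the 4 given values yield a linear system in the 4 coefficients.
Solving, the leading coefficient vanishes, and T(m) = 2m² + 5m - 6.
Then T(8) = 162.

162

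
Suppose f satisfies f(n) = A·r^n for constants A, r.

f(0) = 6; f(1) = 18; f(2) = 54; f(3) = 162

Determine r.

3

Consecutive ratio: 18/6 = 3, and 54/18 = 3, so r = 3.
Then A·3^0 = 6 gives A = 6, and f(n) = 6·3^n.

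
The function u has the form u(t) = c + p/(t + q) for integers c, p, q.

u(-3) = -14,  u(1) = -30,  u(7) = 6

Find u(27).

-4

(u(t) − c)(t + q) = p for each data point; the three points give a linear system in c and q, then p follows.
Solving: c = -6, q = -3, p = 48, so u(t) = -6 + 48/(t − 3).
Then u(27) = -6 + 48/24 = -4.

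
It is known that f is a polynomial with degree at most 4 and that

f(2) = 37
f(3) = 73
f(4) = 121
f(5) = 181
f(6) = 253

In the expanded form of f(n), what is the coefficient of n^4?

0

Write f(n) = an^4 + bn³ + cn² + dn + e; the 5 given values yield a linear system in the 5 coefficients.
Solving, the top 2 coefficients vanish, and f(n) = 6n² + 6n + 1.
The coefficient of n^4 is 0.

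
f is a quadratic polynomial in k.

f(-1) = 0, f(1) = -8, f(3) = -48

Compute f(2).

Write f(k) = ak² + bk + c; the 3 given values yield a linear system in the 3 coefficients.
Solving, f(k) = -4k² - 4k.
Then f(2) = -24.

-24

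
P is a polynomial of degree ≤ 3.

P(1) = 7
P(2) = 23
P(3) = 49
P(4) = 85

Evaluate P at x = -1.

5

Write P(x) = ax³ + bx² + cx + d; the 4 given values yield a linear system in the 4 coefficients.
Solving, the leading coefficient vanishes, and P(x) = 5x² + x + 1.
Then P(-1) = 5.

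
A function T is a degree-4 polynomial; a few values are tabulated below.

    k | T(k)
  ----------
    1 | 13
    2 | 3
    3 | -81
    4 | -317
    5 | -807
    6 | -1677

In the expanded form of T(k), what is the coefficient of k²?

First differences: -10, -84, -236, -490, -870. Second differences: -74, -152, -254, -380. Third differences: -78, -102, -126. Fourth differences: -24, -24.
Level-4 differences are constant, so T has degree 4.
Fitting a degree-4 polynomial gives T(k) = -k^4 - 3k³ + 6k² + 8k + 3.
The coefficient of k² is 6.

6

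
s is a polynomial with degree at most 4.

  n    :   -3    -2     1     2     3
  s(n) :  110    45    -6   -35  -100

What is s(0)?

5

Write s(n) = an^4 + bn³ + cn² + dn + e; the 5 given values yield a linear system in the 5 coefficients.
Solving, the leading coefficient vanishes, and s(n) = -3n³ - 8n + 5.
The constant term is s(0) = 5.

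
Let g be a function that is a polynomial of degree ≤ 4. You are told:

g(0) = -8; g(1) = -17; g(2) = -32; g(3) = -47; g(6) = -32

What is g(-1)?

Write g(n) = an^4 + bn³ + cn² + dn + e; the 5 given values yield a linear system in the 5 coefficients.
Solving, the leading coefficient vanishes, and g(n) = n³ - 6n² - 4n - 8.
Then g(-1) = -11.

-11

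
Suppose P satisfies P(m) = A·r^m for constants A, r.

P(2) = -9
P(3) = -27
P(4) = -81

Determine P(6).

-729

Consecutive ratio: -27/(-9) = 3, and -81/(-27) = 3, so r = 3.
Then A·3^2 = -9 gives A = -1, and P(m) = -1·3^m.
P(6) = -1·3^6 = -729.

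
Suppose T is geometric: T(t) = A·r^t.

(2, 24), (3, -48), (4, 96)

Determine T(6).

384

Consecutive ratio: -48/24 = -2, and 96/(-48) = -2, so r = -2.
Then A·(-2)^2 = 24 gives A = 6, and T(t) = 6·(-2)^t.
T(6) = 6·(-2)^6 = 384.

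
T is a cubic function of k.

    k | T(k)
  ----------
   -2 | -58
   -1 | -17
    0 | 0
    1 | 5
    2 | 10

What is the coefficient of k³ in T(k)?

First differences: 41, 17, 5, 5. Second differences: -24, -12, 0. Third differences: 12, 12.
Level-3 differences are constant, so T has degree 3.
Fitting a degree-3 polynomial gives T(k) = 2k³ - 6k² + 9k.
The coefficient of k³ is 2.

2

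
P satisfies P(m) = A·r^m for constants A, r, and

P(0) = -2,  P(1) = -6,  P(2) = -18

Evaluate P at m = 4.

Consecutive ratio: -6/(-2) = 3, and -18/(-6) = 3, so r = 3.
Then A·3^0 = -2 gives A = -2, and P(m) = -2·3^m.
P(4) = -2·3^4 = -162.

-162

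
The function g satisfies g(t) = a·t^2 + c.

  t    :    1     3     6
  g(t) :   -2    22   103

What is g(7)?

From g(1) = -2 and g(3) = 22: 1a + c = -2 and 9a + c = 22.
Subtracting: 8a = 24, so a = 3; then c = -2 − 3·1 = -5.
So g(t) = 3t² − 5, and g(7) = 142.

142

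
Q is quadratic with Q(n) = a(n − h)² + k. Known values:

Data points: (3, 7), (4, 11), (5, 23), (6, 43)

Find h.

First differences 4, 12, 20; second difference 8 = 2a, so a = 4.
Expanding, the n-coefficient is −2ah = -8h; matching it to the data gives h = 3, and then k = 7.
So Q(n) = 4(n − 3)² + 7.
Hence h = 3.

3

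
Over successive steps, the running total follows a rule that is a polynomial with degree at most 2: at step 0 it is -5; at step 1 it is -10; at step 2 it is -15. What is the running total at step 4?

Write the value at n as g(n).
First differences: -5, -5.
Level-1 differences are constant, so g has degree 1.
Fitting a degree-1 polynomial gives g(n) = -5n - 5.
Then g(4) = -25.

-25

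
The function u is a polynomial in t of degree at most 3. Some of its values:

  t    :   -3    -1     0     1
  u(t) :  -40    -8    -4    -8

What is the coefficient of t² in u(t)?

Write u(t) = at³ + bt² + ct + d; the 4 given values yield a linear system in the 4 coefficients.
Solving, the leading coefficient vanishes, and u(t) = -4t² - 4.
The coefficient of t² is -4.

-4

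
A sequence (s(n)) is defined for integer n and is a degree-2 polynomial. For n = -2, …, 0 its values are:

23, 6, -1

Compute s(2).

Write s(n) = an² + bn + c; the 3 given values yield a linear system in the 3 coefficients.
Solving, s(n) = 5n² - 2n - 1.
Then s(2) = 15.

15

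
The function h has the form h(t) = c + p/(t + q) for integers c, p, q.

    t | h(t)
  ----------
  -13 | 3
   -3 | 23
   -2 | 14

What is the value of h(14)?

6

(h(t) − c)(t + q) = p for each data point; the three points give a linear system in c and q, then p follows.
Solving: c = 5, q = 4, p = 18, so h(t) = 5 + 18/(t + 4).
Then h(14) = 5 + 18/18 = 6.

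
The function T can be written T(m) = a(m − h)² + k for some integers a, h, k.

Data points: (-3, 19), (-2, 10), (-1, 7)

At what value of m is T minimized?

First differences -9, -3; second difference 6 = 2a, so a = 3.
Expanding, the m-coefficient is −2ah = -6h; matching it to the data gives h = -1, and then k = 7.
So T(m) = 3(m + 1)² + 7.
Hence h = -1.

-1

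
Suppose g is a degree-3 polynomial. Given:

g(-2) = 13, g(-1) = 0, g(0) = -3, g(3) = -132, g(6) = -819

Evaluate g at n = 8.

Write g(n) = an³ + bn² + cn + d; the 5 given values yield a linear system in the 4 coefficients.
Solving, g(n) = -3n³ - 4n² - 4n - 3.
Then g(8) = -1827.

-1827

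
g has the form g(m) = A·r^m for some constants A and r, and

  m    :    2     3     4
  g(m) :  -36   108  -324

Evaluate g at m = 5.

972

Consecutive ratio: 108/(-36) = -3, and -324/108 = -3, so r = -3.
Then A·(-3)^2 = -36 gives A = -4, and g(m) = -4·(-3)^m.
g(5) = -4·(-3)^5 = 972.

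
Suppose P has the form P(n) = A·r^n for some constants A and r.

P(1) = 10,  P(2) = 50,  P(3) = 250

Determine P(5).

6250

Consecutive ratio: 50/10 = 5, and 250/50 = 5, so r = 5.
Then A·5^1 = 10 gives A = 2, and P(n) = 2·5^n.
P(5) = 2·5^5 = 6250.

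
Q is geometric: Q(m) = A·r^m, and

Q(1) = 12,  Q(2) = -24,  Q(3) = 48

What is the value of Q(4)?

-96

Consecutive ratio: -24/12 = -2, and 48/(-24) = -2, so r = -2.
Then A·(-2)^1 = 12 gives A = -6, and Q(m) = -6·(-2)^m.
Q(4) = -6·(-2)^4 = -96.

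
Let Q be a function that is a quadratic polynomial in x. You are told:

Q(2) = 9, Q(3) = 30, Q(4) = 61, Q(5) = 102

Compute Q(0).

-3

First differences: 21, 31, 41. Second differences: 10, 10.
Level-2 differences are constant, so Q has degree 2.
Fitting a degree-2 polynomial gives Q(x) = 5x² - 4x - 3.
Then Q(0) = -3.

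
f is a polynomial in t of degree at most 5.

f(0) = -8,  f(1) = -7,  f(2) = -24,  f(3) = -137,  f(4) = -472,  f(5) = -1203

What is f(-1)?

3

First differences: 1, -17, -113, -335, -731. Second differences: -18, -96, -222, -396. Third differences: -78, -126, -174. Fourth differences: -48, -48.
Level-4 differences are constant, so f has degree 4.
Fitting a degree-4 polynomial gives f(t) = -2t^4 - t³ + 8t² - 4t - 8.
Then f(-1) = 3.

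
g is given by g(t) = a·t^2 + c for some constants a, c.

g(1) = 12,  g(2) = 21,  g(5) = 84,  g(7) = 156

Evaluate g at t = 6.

From g(1) = 12 and g(2) = 21: 1a + c = 12 and 4a + c = 21.
Subtracting: 3a = 9, so a = 3; then c = 12 − 3·1 = 9.
So g(t) = 3t² + 9, and g(6) = 117.

117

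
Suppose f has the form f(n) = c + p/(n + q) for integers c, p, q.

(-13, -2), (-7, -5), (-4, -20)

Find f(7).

2

(f(n) − c)(n + q) = p for each data point; the three points give a linear system in c and q, then p follows.
Solving: c = 0, q = 3, p = 20, so f(n) = 20/(n + 3).
Then f(7) = 0 + 20/10 = 2.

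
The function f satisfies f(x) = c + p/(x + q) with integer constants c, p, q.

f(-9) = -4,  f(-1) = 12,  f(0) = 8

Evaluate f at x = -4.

(f(x) − c)(x + q) = p for each data point; the three points give a linear system in c and q, then p follows.
Solving: c = 0, q = 3, p = 24, so f(x) = 24/(x + 3).
Then f(-4) = 0 + 24/(-1) = -24.

-24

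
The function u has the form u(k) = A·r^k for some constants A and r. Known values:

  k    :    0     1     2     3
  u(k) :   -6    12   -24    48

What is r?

Consecutive ratio: 12/(-6) = -2, and -24/12 = -2, so r = -2.
Then A·(-2)^0 = -6 gives A = -6, and u(k) = -6·(-2)^k.

-2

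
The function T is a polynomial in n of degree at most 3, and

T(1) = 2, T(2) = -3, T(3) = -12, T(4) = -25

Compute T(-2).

Write T(n) = an³ + bn² + cn + d; the 4 given values yield a linear system in the 4 coefficients.
Solving, the leading coefficient vanishes, and T(n) = -2n² + n + 3.
Then T(-2) = -7.

-7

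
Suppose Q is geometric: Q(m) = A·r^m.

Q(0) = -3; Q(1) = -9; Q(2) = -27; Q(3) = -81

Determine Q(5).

Consecutive ratio: -9/(-3) = 3, and -27/(-9) = 3, so r = 3.
Then A·3^0 = -3 gives A = -3, and Q(m) = -3·3^m.
Q(5) = -3·3^5 = -729.

-729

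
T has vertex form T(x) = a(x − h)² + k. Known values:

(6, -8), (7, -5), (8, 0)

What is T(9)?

7

First differences 3, 5; second difference 2 = 2a, so a = 1.
Expanding, the x-coefficient is −2ah = -2h; matching it to the data gives h = 5, and then k = -9.
So T(x) = 1(x − 5)² − 9.
T(9) = 1·4² − 9 = 7.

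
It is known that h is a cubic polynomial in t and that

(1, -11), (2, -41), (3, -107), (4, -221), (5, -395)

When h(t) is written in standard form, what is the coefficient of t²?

First differences: -30, -66, -114, -174. Second differences: -36, -48, -60. Third differences: -12, -12.
Level-3 differences are constant, so h has degree 3.
Fitting a degree-3 polynomial gives h(t) = -2t³ - 6t² + 2t - 5.
The coefficient of t² is -6.

-6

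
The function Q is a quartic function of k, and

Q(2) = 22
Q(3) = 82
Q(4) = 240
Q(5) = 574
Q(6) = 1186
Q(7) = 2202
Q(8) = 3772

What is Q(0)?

4

First differences: 60, 158, 334, 612, 1016, 1570. Second differences: 98, 176, 278, 404, 554. Third differences: 78, 102, 126, 150. Fourth differences: 24, 24, 24.
Level-4 differences are constant, so Q has degree 4.
Fitting a degree-4 polynomial gives Q(k) = k^4 - k³ + 3k² - k + 4.
The constant term is Q(0) = 4.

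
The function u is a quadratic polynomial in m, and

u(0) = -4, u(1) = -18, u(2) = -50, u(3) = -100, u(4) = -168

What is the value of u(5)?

-254

First differences: -14, -32, -50, -68. Second differences: -18, -18, -18.
Level-2 differences are constant, so u has degree 2.
Fitting a degree-2 polynomial gives u(m) = -9m² - 5m - 4.
Then u(5) = -254.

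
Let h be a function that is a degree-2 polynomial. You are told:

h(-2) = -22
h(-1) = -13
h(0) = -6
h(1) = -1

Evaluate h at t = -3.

-33

Write h(t) = at² + bt + c; the 4 given values yield a linear system in the 3 coefficients.
Solving, h(t) = -t² + 6t - 6.
Then h(-3) = -33.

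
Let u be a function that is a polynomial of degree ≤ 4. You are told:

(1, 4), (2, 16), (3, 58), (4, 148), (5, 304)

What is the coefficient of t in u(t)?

0

Write u(t) = at^4 + bt³ + ct² + dt + e; the 5 given values yield a linear system in the 5 coefficients.
Solving, the leading coefficient vanishes, and u(t) = 3t³ - 3t² + 4.
The coefficient of t is 0.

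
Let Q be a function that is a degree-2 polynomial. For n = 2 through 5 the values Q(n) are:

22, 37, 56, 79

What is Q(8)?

Write Q(n) = an² + bn + c; the 4 given values yield a linear system in the 3 coefficients.
Solving, Q(n) = 2n² + 5n + 4.
Then Q(8) = 172.

172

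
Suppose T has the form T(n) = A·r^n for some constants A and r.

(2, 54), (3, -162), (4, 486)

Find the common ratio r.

-3

Consecutive ratio: -162/54 = -3, and 486/(-162) = -3, so r = -3.
Then A·(-3)^2 = 54 gives A = 6, and T(n) = 6·(-3)^n.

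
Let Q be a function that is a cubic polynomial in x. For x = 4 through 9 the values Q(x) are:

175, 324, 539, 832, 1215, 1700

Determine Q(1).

First differences: 149, 215, 293, 383, 485. Second differences: 66, 78, 90, 102. Third differences: 12, 12, 12.
Level-3 differences are constant, so Q has degree 3.
Fitting a degree-3 polynomial gives Q(x) = 2x³ + 3x² - 1.
Then Q(1) = 4.

4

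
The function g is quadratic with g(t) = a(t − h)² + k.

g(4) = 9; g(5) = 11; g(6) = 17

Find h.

First differences 2, 6; second difference 4 = 2a, so a = 2.
Expanding, the t-coefficient is −2ah = -4h; matching it to the data gives h = 4, and then k = 9.
So g(t) = 2(t − 4)² + 9.
Hence h = 4.

4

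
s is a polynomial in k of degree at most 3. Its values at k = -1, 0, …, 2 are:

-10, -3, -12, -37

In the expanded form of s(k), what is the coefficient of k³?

First differences: 7, -9, -25. Second differences: -16, -16.
Level-2 differences are constant, so s has degree 2.
Fitting a degree-2 polynomial gives s(k) = -8k² - k - 3.
The coefficient of k³ is 0.

0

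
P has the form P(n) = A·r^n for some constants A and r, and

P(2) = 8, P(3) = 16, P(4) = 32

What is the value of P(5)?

64

Consecutive ratio: 16/8 = 2, and 32/16 = 2, so r = 2.
Then A·2^2 = 8 gives A = 2, and P(n) = 2·2^n.
P(5) = 2·2^5 = 64.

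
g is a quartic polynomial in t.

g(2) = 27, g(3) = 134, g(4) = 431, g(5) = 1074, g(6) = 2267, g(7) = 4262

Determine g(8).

7359

First differences: 107, 297, 643, 1193, 1995. Second differences: 190, 346, 550, 802. Third differences: 156, 204, 252. Fourth differences: 48, 48.
Level-4 differences are constant, so g has degree 4.
Fitting a degree-4 polynomial gives g(t) = 2t^4 - 2t³ + 3t² - 1.
Then g(8) = 7359.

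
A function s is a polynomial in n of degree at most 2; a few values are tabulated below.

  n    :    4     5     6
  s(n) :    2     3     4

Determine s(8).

6

First differences: 1, 1.
Level-1 differences are constant, so s has degree 1.
Fitting a degree-1 polynomial gives s(n) = n - 2.
Then s(8) = 6.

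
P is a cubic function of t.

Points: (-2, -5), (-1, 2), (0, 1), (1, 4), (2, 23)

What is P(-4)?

-91

Write P(t) = at³ + bt² + ct + d; the 5 given values yield a linear system in the 4 coefficients.
Solving, P(t) = 2t³ + 2t² - t + 1.
Then P(-4) = -91.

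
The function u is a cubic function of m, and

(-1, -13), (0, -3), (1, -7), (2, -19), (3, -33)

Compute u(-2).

-43

Write u(m) = am³ + bm² + cm + d; the 5 given values yield a linear system in the 4 coefficients.
Solving, u(m) = m³ - 7m² + 2m - 3.
Then u(-2) = -43.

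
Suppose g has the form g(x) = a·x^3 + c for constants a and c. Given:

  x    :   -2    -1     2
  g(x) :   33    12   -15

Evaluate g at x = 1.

6

From g(-2) = 33 and g(-1) = 12: -8a + c = 33 and -1a + c = 12.
Subtracting: 7a = -21, so a = -3; then c = 33 − (-3)·(-8) = 9.
So g(x) = -3x³ + 9, and g(1) = 6.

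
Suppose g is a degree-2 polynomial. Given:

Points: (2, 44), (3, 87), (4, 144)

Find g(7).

Write g(t) = at² + bt + c; the 3 given values yield a linear system in the 3 coefficients.
Solving, g(t) = 7t² + 8t.
Then g(7) = 399.

399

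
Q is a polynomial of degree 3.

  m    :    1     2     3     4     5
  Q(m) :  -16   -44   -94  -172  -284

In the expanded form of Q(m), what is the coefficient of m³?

-1

First differences: -28, -50, -78, -112. Second differences: -22, -28, -34. Third differences: -6, -6.
Level-3 differences are constant, so Q has degree 3.
Fitting a degree-3 polynomial gives Q(m) = -m³ - 5m² - 6m - 4.
The coefficient of m³ is -1.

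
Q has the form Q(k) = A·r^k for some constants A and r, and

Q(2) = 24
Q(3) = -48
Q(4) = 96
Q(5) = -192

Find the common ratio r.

-2

Consecutive ratio: -48/24 = -2, and 96/(-48) = -2, so r = -2.
Then A·(-2)^2 = 24 gives A = 6, and Q(k) = 6·(-2)^k.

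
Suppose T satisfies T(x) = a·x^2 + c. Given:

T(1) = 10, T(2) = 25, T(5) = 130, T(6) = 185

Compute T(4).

From T(1) = 10 and T(2) = 25: 1a + c = 10 and 4a + c = 25.
Subtracting: 3a = 15, so a = 5; then c = 10 − 5·1 = 5.
So T(x) = 5x² + 5, and T(4) = 85.

85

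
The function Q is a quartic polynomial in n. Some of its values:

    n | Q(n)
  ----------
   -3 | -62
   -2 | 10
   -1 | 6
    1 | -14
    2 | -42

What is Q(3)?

-170

Write Q(n) = an^4 + bn³ + cn² + dn + e; the 5 given values yield a linear system in the 5 coefficients.
Solving, Q(n) = -2n^4 - n³ + 6n² - 9n - 8.
Then Q(3) = -170.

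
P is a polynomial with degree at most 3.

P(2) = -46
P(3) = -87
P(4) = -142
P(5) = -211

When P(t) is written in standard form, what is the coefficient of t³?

First differences: -41, -55, -69. Second differences: -14, -14.
Level-2 differences are constant, so P has degree 2.
Fitting a degree-2 polynomial gives P(t) = -7t² - 6t - 6.
The coefficient of t³ is 0.

0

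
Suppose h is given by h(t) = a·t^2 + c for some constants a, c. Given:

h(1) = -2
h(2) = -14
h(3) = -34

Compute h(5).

From h(1) = -2 and h(2) = -14: 1a + c = -2 and 4a + c = -14.
Subtracting: 3a = -12, so a = -4; then c = -2 − (-4)·1 = 2.
So h(t) = -4t² + 2, and h(5) = -98.

-98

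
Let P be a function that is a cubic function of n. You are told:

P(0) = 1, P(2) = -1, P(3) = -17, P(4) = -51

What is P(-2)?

Write P(n) = an³ + bn² + cn + d; the 4 given values yield a linear system in the 4 coefficients.
Solving, P(n) = -n³ + 3n + 1.
Then P(-2) = 3.

3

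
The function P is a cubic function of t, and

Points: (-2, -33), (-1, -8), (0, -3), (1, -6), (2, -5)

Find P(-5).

-348

Write P(t) = at³ + bt² + ct + d; the 5 given values yield a linear system in the 4 coefficients.
Solving, P(t) = 2t³ - 4t² - t - 3.
Then P(-5) = -348.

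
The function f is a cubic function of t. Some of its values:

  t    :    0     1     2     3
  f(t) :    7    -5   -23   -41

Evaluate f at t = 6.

-35

Write f(t) = at³ + bt² + ct + d; the 4 given values yield a linear system in the 4 coefficients.
Solving, f(t) = t³ - 6t² - 7t + 7.
Then f(6) = -35.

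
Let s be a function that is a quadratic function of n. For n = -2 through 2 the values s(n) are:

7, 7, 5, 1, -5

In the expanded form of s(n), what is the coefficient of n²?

First differences: 0, -2, -4, -6. Second differences: -2, -2, -2.
Level-2 differences are constant, so s has degree 2.
Fitting a degree-2 polynomial gives s(n) = -n² - 3n + 5.
The coefficient of n² is -1.

-1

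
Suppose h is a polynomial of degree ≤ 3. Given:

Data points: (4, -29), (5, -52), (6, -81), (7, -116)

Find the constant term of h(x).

3

First differences: -23, -29, -35. Second differences: -6, -6.
Level-2 differences are constant, so h has degree 2.
Fitting a degree-2 polynomial gives h(x) = -3x² + 4x + 3.
The constant term is h(0) = 3.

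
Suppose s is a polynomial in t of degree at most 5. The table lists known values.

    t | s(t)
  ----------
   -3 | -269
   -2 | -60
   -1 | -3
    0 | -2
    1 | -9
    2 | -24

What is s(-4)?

Write s(t) = at^5 + bt^4 + ct³ + dt² + et + p; the 6 given values yield a linear system in the 6 coefficients.
Solving, the leading coefficient vanishes, and s(t) = -2t^4 + 4t³ - 2t² - 7t - 2.
Then s(-4) = -774.

-774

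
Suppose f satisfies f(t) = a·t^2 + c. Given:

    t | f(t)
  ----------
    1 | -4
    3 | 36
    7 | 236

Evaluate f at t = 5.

116

From f(1) = -4 and f(3) = 36: 1a + c = -4 and 9a + c = 36.
Subtracting: 8a = 40, so a = 5; then c = -4 − 5·1 = -9.
So f(t) = 5t² − 9, and f(5) = 116.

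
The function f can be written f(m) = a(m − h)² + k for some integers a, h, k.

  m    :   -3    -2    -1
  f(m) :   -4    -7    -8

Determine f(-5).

8

First differences -3, -1; second difference 2 = 2a, so a = 1.
Expanding, the m-coefficient is −2ah = -2h; matching it to the data gives h = -1, and then k = -8.
So f(m) = 1(m + 1)² − 8.
f(-5) = 1·(-4)² − 8 = 8.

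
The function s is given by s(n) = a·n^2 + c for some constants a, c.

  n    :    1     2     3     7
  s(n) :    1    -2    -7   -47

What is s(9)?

From s(1) = 1 and s(2) = -2: 1a + c = 1 and 4a + c = -2.
Subtracting: 3a = -3, so a = -1; then c = 1 − (-1)·1 = 2.
So s(n) = -1n² + 2, and s(9) = -79.

-79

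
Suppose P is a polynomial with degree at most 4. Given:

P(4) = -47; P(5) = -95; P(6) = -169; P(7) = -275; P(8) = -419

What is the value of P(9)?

-607

Write P(t) = at^4 + bt³ + ct² + dt + e; the 5 given values yield a linear system in the 5 coefficients.
Solving, the leading coefficient vanishes, and P(t) = -t³ + 2t² - 5t + 5.
Then P(9) = -607.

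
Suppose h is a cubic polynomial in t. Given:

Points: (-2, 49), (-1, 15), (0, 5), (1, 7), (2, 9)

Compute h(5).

First differences: -34, -10, 2, 2. Second differences: 24, 12, 0. Third differences: -12, -12.
Level-3 differences are constant, so h has degree 3.
Fitting a degree-3 polynomial gives h(t) = -2t³ + 6t² - 2t + 5.
Then h(5) = -105.

-105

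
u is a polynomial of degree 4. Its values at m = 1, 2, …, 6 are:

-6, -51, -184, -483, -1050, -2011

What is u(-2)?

First differences: -45, -133, -299, -567, -961. Second differences: -88, -166, -268, -394. Third differences: -78, -102, -126. Fourth differences: -24, -24.
Level-4 differences are constant, so u has degree 4.
Fitting a degree-4 polynomial gives u(m) = -m^4 - 3m³ - m² - 6m + 5.
Then u(-2) = 21.

21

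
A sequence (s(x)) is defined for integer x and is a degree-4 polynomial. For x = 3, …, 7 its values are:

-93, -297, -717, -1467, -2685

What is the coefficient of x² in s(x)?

1

Write s(x) = ax^4 + bx³ + cx² + dx + e; the 5 given values yield a linear system in the 5 coefficients.
Solving, s(x) = -x^4 - x³ + x² + x + 3.
The coefficient of x² is 1.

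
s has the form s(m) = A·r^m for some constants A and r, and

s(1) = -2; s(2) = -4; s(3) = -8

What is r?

2

Consecutive ratio: -4/(-2) = 2, and -8/(-4) = 2, so r = 2.
Then A·2^1 = -2 gives A = -1, and s(m) = -1·2^m.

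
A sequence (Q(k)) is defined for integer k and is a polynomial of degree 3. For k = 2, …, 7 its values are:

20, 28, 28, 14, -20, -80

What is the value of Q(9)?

First differences: 8, 0, -14, -34, -60. Second differences: -8, -14, -20, -26. Third differences: -6, -6, -6.
Level-3 differences are constant, so Q has degree 3.
Fitting a degree-3 polynomial gives Q(k) = -k³ + 5k² + 2k + 4.
Then Q(9) = -302.

-302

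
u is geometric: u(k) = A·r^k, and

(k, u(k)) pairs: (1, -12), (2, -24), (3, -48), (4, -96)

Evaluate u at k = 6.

-384

Consecutive ratio: -24/(-12) = 2, and -48/(-24) = 2, so r = 2.
Then A·2^1 = -12 gives A = -6, and u(k) = -6·2^k.
u(6) = -6·2^6 = -384.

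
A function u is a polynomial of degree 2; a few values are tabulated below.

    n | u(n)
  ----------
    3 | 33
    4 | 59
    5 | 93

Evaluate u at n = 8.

Write u(n) = an² + bn + c; the 3 given values yield a linear system in the 3 coefficients.
Solving, u(n) = 4n² - 2n + 3.
Then u(8) = 243.

243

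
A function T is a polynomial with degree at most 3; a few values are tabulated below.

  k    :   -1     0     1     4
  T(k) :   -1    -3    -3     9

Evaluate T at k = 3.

3

Write T(k) = ak³ + bk² + ck + d; the 4 given values yield a linear system in the 4 coefficients.
Solving, the leading coefficient vanishes, and T(k) = k² - k - 3.
Then T(3) = 3.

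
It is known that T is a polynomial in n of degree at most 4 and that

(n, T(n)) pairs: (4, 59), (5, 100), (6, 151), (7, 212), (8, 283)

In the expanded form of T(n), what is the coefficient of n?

-4

First differences: 41, 51, 61, 71. Second differences: 10, 10, 10.
Level-2 differences are constant, so T has degree 2.
Fitting a degree-2 polynomial gives T(n) = 5n² - 4n - 5.
The coefficient of n is -4.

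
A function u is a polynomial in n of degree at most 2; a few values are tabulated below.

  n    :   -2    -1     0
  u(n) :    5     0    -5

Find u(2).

First differences: -5, -5.
Level-1 differences are constant, so u has degree 1.
Fitting a degree-1 polynomial gives u(n) = -5n - 5.
Then u(2) = -15.

-15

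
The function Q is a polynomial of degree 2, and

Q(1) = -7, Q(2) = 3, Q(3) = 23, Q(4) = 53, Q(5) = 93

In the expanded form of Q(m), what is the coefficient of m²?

First differences: 10, 20, 30, 40. Second differences: 10, 10, 10.
Level-2 differences are constant, so Q has degree 2.
Fitting a degree-2 polynomial gives Q(m) = 5m² - 5m - 7.
The coefficient of m² is 5.

5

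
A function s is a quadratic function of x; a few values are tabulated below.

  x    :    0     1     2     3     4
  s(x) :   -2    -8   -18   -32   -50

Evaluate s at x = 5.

-72

First differences: -6, -10, -14, -18. Second differences: -4, -4, -4.
Level-2 differences are constant, so s has degree 2.
Fitting a degree-2 polynomial gives s(x) = -2x² - 4x - 2.
Then s(5) = -72.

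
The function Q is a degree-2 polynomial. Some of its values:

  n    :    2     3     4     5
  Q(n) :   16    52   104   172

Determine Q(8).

First differences: 36, 52, 68. Second differences: 16, 16.
Level-2 differences are constant, so Q has degree 2.
Fitting a degree-2 polynomial gives Q(n) = 8n² - 4n - 8.
Then Q(8) = 472.

472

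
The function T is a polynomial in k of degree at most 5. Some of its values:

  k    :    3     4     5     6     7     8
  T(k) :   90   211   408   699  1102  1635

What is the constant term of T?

First differences: 121, 197, 291, 403, 533. Second differences: 76, 94, 112, 130. Third differences: 18, 18, 18.
Level-3 differences are constant, so T has degree 3.
Fitting a degree-3 polynomial gives T(k) = 3k³ + 2k² - 4k + 3.
The constant term is T(0) = 3.

3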